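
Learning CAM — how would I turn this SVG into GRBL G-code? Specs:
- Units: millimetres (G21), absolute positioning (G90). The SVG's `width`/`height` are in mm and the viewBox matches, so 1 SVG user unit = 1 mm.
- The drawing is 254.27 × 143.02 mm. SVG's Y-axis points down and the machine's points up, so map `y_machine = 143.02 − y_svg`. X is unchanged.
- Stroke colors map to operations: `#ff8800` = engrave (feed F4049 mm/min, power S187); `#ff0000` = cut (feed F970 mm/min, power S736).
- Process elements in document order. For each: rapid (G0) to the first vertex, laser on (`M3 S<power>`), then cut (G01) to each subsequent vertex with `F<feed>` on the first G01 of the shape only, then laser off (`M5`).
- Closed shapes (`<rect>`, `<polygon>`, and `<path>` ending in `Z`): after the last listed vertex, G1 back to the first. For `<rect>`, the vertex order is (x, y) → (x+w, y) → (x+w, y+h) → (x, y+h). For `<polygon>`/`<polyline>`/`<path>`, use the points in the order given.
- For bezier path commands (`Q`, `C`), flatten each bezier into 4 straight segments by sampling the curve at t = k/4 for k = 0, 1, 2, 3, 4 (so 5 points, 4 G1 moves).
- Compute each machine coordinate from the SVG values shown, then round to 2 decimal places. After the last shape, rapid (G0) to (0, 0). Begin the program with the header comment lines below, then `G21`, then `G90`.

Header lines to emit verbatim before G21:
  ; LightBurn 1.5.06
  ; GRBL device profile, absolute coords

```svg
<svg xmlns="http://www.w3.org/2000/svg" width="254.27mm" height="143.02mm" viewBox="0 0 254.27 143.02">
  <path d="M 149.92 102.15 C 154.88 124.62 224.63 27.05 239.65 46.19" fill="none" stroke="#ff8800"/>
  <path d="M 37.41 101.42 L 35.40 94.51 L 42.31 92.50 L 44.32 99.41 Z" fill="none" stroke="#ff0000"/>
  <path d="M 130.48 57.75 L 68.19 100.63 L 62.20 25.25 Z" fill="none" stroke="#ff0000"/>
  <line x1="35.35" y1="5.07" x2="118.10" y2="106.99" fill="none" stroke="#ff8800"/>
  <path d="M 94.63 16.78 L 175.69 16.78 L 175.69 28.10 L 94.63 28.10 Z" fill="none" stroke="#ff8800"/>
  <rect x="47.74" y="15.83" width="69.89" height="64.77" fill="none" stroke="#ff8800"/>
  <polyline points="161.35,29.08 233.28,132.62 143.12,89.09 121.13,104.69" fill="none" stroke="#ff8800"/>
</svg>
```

; LightBurn 1.5.06
; GRBL device profile, absolute coords
G21
G90
G0 X149.92 Y40.87
M3 S187
G01 X163.92 Y42.83 F4049
G01 X191.01 Y67.60
G01 X219.99 Y93.00
G01 X239.65 Y96.83
M5
G0 X37.41 Y41.60
M3 S736
G01 X35.40 Y48.51 F970
G01 X42.31 Y50.52
G01 X44.32 Y43.61
G01 X37.41 Y41.60
M5
G0 X130.48 Y85.27
M3 S736
G01 X68.19 Y42.39 F970
G01 X62.20 Y117.77
G01 X130.48 Y85.27
M5
G0 X35.35 Y137.95
M3 S187
G01 X118.10 Y36.03 F4049
M5
G0 X94.63 Y126.24
M3 S187
G01 X175.69 Y126.24 F4049
G01 X175.69 Y114.92
G01 X94.63 Y114.92
G01 X94.63 Y126.24
M5
G0 X47.74 Y127.19
M3 S187
G01 X117.63 Y127.19 F4049
G01 X117.63 Y62.42
G01 X47.74 Y62.42
G01 X47.74 Y127.19
M5
G0 X161.35 Y113.94
M3 S187
G01 X233.28 Y10.40 F4049
G01 X143.12 Y53.93
G01 X121.13 Y38.33
M5
G0 X0.00 Y0.00

viewBox `0 0 254.27 143.02` with mm width/height → 1 unit = 1 mm. Flip: y_m = 143.02 − y_svg.

**Shape 1** — `<path>` cubic bezier, stroke `#ff8800` → engrave (S187, F4049). Control points (SVG): P0=(149.92,102.15), P1=(154.88,124.62), P2=(224.63,27.05), P3=(239.65,46.19); sampled at t=k/4. Machine vertices: (149.92,40.87) → (163.92,42.83) → (191.01,67.60) → (219.99,93.00) → (239.65,96.83). Open path.

**Shape 2** — `<path>` regular polygon, stroke `#ff0000` → cut (S736, F970). Machine vertices: (37.41,41.60) → (35.40,48.51) → (42.31,50.52) → (44.32,43.61) → (37.41,41.60). Closed: final G1 returns to the first vertex.

**Shape 3** — `<path>` regular polygon, stroke `#ff0000` → cut (S736, F970). Machine vertices: (130.48,85.27) → (68.19,42.39) → (62.20,117.77) → (130.48,85.27). Closed: final G1 returns to the first vertex.

**Shape 4** — `<line>` line segment, stroke `#ff8800` → engrave (S187, F4049). Machine vertices: (35.35,137.95) → (118.10,36.03). Open path.

**Shape 5** — `<path>` rectangle, stroke `#ff8800` → engrave (S187, F4049). Machine vertices: (94.63,126.24) → (175.69,126.24) → (175.69,114.92) → (94.63,114.92) → (94.63,126.24). Closed: final G1 returns to the first vertex.

**Shape 6** — `<rect>` rectangle, stroke `#ff8800` → engrave (S187, F4049). Machine vertices: (47.74,127.19) → (117.63,127.19) → (117.63,62.42) → (47.74,62.42) → (47.74,127.19). Closed: final G1 returns to the first vertex.

**Shape 7** — `<polyline>` open polyline, stroke `#ff8800` → engrave (S187, F4049). Machine vertices: (161.35,113.94) → (233.28,10.40) → (143.12,53.93) → (121.13,38.33). Open path.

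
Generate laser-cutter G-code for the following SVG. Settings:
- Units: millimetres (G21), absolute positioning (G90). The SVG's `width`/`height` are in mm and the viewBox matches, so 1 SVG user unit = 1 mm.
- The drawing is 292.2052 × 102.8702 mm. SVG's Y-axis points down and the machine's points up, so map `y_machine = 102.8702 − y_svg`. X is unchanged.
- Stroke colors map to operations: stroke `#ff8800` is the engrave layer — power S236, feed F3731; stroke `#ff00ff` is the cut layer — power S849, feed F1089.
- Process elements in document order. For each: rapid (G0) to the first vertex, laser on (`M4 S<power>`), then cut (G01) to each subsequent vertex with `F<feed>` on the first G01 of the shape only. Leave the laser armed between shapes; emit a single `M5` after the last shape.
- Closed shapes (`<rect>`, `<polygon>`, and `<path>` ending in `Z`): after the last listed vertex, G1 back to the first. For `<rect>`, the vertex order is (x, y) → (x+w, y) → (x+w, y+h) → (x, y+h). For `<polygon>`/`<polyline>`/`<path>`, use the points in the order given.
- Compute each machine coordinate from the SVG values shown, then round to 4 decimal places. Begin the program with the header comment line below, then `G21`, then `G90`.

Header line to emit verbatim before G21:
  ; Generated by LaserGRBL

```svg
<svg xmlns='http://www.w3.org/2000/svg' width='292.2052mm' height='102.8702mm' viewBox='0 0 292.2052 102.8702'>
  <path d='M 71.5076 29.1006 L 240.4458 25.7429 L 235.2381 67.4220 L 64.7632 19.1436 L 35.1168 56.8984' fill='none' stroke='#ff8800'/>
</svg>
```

viewBox `0 0 292.2052 102.8702` with mm width/height → 1 unit = 1 mm. Flip: y_m = 102.8702 − y_svg.

**Shape 1** — `<path>` open polyline, stroke `#ff8800` → engrave (S236, F3731). Machine vertices: (71.5076,73.7696) → (240.4458,77.1273) → (235.2381,35.4482) → (64.7632,83.7266) → (35.1168,45.9718). Open path.

; Generated by LaserGRBL
G21
G90
G0 X71.5076 Y73.7696
M4 S236
G01 X240.4458 Y77.1273 F3731
G01 X235.2381 Y35.4482
G01 X64.7632 Y83.7266
G01 X35.1168 Y45.9718
M5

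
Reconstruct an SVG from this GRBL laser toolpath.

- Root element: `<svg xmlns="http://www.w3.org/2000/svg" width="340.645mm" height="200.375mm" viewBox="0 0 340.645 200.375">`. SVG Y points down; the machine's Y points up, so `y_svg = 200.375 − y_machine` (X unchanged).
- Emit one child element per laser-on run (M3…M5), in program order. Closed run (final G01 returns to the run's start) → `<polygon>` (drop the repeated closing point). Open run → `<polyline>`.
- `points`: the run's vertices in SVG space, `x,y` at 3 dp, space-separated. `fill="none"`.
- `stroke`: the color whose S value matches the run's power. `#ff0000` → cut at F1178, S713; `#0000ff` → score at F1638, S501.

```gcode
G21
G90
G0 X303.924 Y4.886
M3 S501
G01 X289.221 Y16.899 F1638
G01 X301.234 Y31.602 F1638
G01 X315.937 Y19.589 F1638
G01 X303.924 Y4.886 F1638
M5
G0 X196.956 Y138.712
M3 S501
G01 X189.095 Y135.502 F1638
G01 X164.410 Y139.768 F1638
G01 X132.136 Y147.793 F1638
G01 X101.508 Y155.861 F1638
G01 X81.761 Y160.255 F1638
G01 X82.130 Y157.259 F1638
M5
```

Machine Y-up, SVG Y-down with viewBox height 200.375, so y_svg = 200.375 − y_machine; X carries over. Every run uses S501, so all elements get stroke `#0000ff` (score).

Run 1: The run returns to its start, so emit a `<polygon>` with points (Y-flipped): 303.924,195.489 289.221,183.476 301.234,168.773 315.937,180.786.

Run 2: The run is open, so emit a `<polyline>` with points (Y-flipped): 196.956,61.663 189.095,64.873 164.410,60.607 132.136,52.582 101.508,44.514 81.761,40.120 82.130,43.116.

<svg xmlns="http://www.w3.org/2000/svg" width="340.645mm" height="200.375mm" viewBox="0 0 340.645 200.375">
  <polygon points="303.924,195.489 289.221,183.476 301.234,168.773 315.937,180.786" fill="none" stroke="#0000ff"/>
  <polyline points="196.956,61.663 189.095,64.873 164.410,60.607 132.136,52.582 101.508,44.514 81.761,40.120 82.130,43.116" fill="none" stroke="#0000ff"/>
</svg>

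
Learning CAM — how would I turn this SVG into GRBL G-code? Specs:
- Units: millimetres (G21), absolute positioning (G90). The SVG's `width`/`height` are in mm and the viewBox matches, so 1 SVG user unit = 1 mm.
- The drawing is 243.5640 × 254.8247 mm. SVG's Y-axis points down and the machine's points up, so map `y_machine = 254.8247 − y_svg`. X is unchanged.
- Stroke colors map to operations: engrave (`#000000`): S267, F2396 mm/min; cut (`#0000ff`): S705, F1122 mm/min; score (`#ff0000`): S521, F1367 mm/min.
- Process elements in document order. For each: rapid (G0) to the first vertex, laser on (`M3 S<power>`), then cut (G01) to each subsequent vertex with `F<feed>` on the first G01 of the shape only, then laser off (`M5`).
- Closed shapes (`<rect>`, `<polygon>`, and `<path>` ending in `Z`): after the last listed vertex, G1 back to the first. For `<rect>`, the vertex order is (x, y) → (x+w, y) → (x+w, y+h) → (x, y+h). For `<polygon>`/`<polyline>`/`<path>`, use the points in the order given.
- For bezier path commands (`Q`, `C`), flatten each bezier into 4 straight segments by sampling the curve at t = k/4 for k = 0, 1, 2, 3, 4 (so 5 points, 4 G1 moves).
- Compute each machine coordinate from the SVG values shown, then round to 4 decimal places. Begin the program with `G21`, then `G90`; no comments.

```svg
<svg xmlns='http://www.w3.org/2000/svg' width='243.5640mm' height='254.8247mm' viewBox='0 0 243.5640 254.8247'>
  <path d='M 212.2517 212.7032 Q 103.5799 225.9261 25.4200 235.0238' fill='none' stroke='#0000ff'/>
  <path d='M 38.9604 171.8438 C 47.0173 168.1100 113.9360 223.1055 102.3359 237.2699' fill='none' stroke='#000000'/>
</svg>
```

Since the viewBox matches the mm dimensions, user units are millimetres directly. The only transform is the Y-flip y_m = 254.8247 − y_svg.

Shape 1 is a quadratic bezier drawn with `<path>`. Its stroke #0000ff means cut at S705, F1122. After flipping Y the toolpath is (212.2517,42.1215) → (159.8228,35.7679) → (111.2079,29.9299) → (66.4069,24.6076) → (25.4200,19.8009).

Shape 2 is a cubic bezier drawn with `<path>`. Its stroke #000000 means engrave at S267, F2396. After flipping Y the toolpath is (38.9604,82.9809) → (53.8931,76.3251) → (78.0195,56.9797) → (98.4603,34.2783) → (102.3359,17.5548).

G21
G90
G0 X212.2517 Y42.1215
M3 S705
G01 X159.8228 Y35.7679 F1122
G01 X111.2079 Y29.9299
G01 X66.4069 Y24.6076
G01 X25.4200 Y19.8009
M5
G0 X38.9604 Y82.9809
M3 S267
G01 X53.8931 Y76.3251 F2396
G01 X78.0195 Y56.9797
G01 X98.4603 Y34.2783
G01 X102.3359 Y17.5548
M5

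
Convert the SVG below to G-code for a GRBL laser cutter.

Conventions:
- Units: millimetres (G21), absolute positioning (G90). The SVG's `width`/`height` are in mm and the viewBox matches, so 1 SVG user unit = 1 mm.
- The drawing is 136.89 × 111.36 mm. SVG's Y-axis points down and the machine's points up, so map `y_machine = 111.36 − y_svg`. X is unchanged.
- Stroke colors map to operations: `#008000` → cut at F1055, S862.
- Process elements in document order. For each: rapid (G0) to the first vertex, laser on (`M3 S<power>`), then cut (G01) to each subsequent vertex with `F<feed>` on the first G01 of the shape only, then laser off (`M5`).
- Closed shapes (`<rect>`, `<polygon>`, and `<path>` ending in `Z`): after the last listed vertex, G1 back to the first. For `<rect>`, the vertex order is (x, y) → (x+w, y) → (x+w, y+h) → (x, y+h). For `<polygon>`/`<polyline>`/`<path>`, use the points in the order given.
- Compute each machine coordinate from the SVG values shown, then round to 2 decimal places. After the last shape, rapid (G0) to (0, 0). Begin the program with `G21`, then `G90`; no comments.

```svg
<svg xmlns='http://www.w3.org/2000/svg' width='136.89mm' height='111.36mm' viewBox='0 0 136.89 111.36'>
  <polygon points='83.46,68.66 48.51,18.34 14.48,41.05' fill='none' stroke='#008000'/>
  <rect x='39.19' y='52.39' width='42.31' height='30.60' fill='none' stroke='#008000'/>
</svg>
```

G21
G90
G0 X83.46 Y42.70
M3 S862
G01 X48.51 Y93.02 F1055
G01 X14.48 Y70.31
G01 X83.46 Y42.70
M5
G0 X39.19 Y58.97
M3 S862
G01 X81.50 Y58.97 F1055
G01 X81.50 Y28.37
G01 X39.19 Y28.37
G01 X39.19 Y58.97
M5
G0 X0.00 Y0.00

1 u = 1 mm; y_m = 111.36 − y.

[1] `<polygon>` closed polygon, #008000→cut S862 F1055: (83.46,42.70) → (48.51,93.02) → (14.48,70.31) → (83.46,42.70) (closed)

[2] `<rect>` rectangle, #008000→cut S862 F1055: (39.19,58.97) → (81.50,58.97) → (81.50,28.37) → (39.19,28.37) → (39.19,58.97) (closed)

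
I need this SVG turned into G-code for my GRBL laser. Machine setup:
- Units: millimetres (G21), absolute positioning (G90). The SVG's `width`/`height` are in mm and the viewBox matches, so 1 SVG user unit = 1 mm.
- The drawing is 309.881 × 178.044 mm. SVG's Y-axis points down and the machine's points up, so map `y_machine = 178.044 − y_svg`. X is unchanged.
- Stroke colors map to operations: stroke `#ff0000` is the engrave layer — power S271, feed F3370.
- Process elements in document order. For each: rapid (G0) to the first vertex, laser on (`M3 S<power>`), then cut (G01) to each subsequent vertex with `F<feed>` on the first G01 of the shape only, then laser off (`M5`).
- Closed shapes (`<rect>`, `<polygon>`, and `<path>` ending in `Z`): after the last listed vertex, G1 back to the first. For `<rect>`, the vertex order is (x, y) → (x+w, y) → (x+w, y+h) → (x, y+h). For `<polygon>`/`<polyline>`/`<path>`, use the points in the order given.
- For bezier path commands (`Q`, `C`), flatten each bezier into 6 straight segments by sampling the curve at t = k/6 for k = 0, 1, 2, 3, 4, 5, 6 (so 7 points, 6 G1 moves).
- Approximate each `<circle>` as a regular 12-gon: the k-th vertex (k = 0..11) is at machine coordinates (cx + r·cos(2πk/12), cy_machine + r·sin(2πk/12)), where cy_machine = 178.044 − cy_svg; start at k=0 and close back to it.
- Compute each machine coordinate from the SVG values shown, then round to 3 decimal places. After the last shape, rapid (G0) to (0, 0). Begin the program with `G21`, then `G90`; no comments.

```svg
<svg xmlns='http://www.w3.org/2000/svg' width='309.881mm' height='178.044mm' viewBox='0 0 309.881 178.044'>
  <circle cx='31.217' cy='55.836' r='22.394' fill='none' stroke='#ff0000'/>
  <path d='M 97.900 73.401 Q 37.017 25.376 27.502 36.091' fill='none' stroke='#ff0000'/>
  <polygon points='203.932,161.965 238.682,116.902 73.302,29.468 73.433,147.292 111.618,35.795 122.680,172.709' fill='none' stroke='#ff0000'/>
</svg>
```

1 u = 1 mm; y_m = 178.044 − y.

[1] `<circle>` circle, #ff0000→engrave S271 F3370: (53.611,122.208) → (50.611,133.405) → (42.414,141.602) → (31.217,144.602) → (20.020,141.602) → (11.823,133.405) → (8.823,122.208) → (11.823,111.011) → (20.020,102.814) → (31.217,99.814) → (42.414,102.814) → (50.611,111.011) → (53.611,122.208) (closed)

[2] `<path>` quadratic bezier, #ff0000→engrave S271 F3370: (97.900,104.643) → (79.033,119.020) → (63.019,130.133) → (49.859,137.983) → (39.553,142.570) → (32.101,143.893) → (27.502,141.953)

[3] `<polygon>` closed polygon, #ff0000→engrave S271 F3370: (203.932,16.079) → (238.682,61.142) → (73.302,148.576) → (73.433,30.752) → (111.618,142.249) → (122.680,5.335) → (203.932,16.079) (closed)

G21
G90
G0 X53.611 Y122.208
M3 S271
G01 X50.611 Y133.405 F3370
G01 X42.414 Y141.602
G01 X31.217 Y144.602
G01 X20.020 Y141.602
G01 X11.823 Y133.405
G01 X8.823 Y122.208
G01 X11.823 Y111.011
G01 X20.020 Y102.814
G01 X31.217 Y99.814
G01 X42.414 Y102.814
G01 X50.611 Y111.011
G01 X53.611 Y122.208
M5
G0 X97.900 Y104.643
M3 S271
G01 X79.033 Y119.020 F3370
G01 X63.019 Y130.133
G01 X49.859 Y137.983
G01 X39.553 Y142.570
G01 X32.101 Y143.893
G01 X27.502 Y141.953
M5
G0 X203.932 Y16.079
M3 S271
G01 X238.682 Y61.142 F3370
G01 X73.302 Y148.576
G01 X73.433 Y30.752
G01 X111.618 Y142.249
G01 X122.680 Y5.335
G01 X203.932 Y16.079
M5
G0 X0.000 Y0.000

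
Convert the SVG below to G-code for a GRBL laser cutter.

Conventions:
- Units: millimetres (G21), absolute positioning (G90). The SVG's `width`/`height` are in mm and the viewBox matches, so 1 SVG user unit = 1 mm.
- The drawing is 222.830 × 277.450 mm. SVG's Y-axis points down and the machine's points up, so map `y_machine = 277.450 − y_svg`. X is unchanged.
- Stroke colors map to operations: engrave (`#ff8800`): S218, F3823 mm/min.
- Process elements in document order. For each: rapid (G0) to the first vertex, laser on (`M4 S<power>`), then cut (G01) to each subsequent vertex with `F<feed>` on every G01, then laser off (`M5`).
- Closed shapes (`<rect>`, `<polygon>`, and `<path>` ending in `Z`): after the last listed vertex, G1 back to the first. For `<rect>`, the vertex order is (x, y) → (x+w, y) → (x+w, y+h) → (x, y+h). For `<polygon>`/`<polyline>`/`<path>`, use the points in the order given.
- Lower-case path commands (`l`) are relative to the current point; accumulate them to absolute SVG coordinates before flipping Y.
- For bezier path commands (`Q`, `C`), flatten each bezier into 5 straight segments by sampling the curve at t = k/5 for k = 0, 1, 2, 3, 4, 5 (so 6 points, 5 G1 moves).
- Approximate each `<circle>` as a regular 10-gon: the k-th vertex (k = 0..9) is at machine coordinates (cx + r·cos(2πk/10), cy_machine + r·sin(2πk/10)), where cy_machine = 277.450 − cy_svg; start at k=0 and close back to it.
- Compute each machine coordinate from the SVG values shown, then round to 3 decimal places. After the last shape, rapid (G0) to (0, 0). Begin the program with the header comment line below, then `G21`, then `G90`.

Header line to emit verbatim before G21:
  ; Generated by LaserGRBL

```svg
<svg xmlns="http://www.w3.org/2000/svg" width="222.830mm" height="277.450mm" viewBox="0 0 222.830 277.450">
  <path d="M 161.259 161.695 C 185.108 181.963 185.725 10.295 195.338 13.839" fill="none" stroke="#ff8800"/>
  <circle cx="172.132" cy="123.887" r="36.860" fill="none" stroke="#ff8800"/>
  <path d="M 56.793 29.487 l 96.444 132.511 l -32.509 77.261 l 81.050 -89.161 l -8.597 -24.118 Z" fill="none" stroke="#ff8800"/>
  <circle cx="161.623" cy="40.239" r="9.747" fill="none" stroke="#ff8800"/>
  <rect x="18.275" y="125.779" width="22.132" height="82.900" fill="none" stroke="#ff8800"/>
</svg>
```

viewBox `0 0 222.830 277.450` with mm width/height → 1 unit = 1 mm. Flip: y_m = 277.450 − y_svg.

**Shape 1** — `<path>` cubic bezier, stroke `#ff8800` → engrave (S218, F3823). Control points (SVG): P0=(161.259,161.695), P1=(185.108,181.963), P2=(185.725,10.295), P3=(195.338,13.839); sampled at t=k/5. Machine vertices: (161.259,115.755) → (173.038,123.689) → (180.789,160.065) → (186.058,207.260) → (190.392,247.649) → (195.338,263.611). Open path.

**Shape 2** — `<circle>` circle, stroke `#ff8800` → engrave (S218, F3823). Machine vertices: (208.992,153.563) → (201.952,175.229) → (183.522,188.619) → (160.742,188.619) → (142.312,175.229) → (135.272,153.563) → (142.312,131.897) → (160.742,118.507) → (183.522,118.507) → (201.952,131.897) → (208.992,153.563). Closed: final G1 returns to the first vertex.

**Shape 3** — `<path>` closed polygon, stroke `#ff8800` → engrave (S218, F3823). Machine vertices: (56.793,247.963) → (153.237,115.452) → (120.728,38.191) → (201.778,127.352) → (193.181,151.470) → (56.793,247.963). Closed: final G1 returns to the first vertex.

**Shape 4** — `<circle>` circle, stroke `#ff8800` → engrave (S218, F3823). Machine vertices: (171.370,237.211) → (169.508,242.940) → (164.635,246.481) → (158.611,246.481) → (153.738,242.940) → (151.876,237.211) → (153.738,231.482) → (158.611,227.941) → (164.635,227.941) → (169.508,231.482) → (171.370,237.211). Closed: final G1 returns to the first vertex.

**Shape 5** — `<rect>` rectangle, stroke `#ff8800` → engrave (S218, F3823). Machine vertices: (18.275,151.671) → (40.407,151.671) → (40.407,68.771) → (18.275,68.771) → (18.275,151.671). Closed: final G1 returns to the first vertex.

; Generated by LaserGRBL
G21
G90
G0 X161.259 Y115.755
M4 S218
G01 X173.038 Y123.689 F3823
G01 X180.789 Y160.065 F3823
G01 X186.058 Y207.260 F3823
G01 X190.392 Y247.649 F3823
G01 X195.338 Y263.611 F3823
M5
G0 X208.992 Y153.563
M4 S218
G01 X201.952 Y175.229 F3823
G01 X183.522 Y188.619 F3823
G01 X160.742 Y188.619 F3823
G01 X142.312 Y175.229 F3823
G01 X135.272 Y153.563 F3823
G01 X142.312 Y131.897 F3823
G01 X160.742 Y118.507 F3823
G01 X183.522 Y118.507 F3823
G01 X201.952 Y131.897 F3823
G01 X208.992 Y153.563 F3823
M5
G0 X56.793 Y247.963
M4 S218
G01 X153.237 Y115.452 F3823
G01 X120.728 Y38.191 F3823
G01 X201.778 Y127.352 F3823
G01 X193.181 Y151.470 F3823
G01 X56.793 Y247.963 F3823
M5
G0 X171.370 Y237.211
M4 S218
G01 X169.508 Y242.940 F3823
G01 X164.635 Y246.481 F3823
G01 X158.611 Y246.481 F3823
G01 X153.738 Y242.940 F3823
G01 X151.876 Y237.211 F3823
G01 X153.738 Y231.482 F3823
G01 X158.611 Y227.941 F3823
G01 X164.635 Y227.941 F3823
G01 X169.508 Y231.482 F3823
G01 X171.370 Y237.211 F3823
M5
G0 X18.275 Y151.671
M4 S218
G01 X40.407 Y151.671 F3823
G01 X40.407 Y68.771 F3823
G01 X18.275 Y68.771 F3823
G01 X18.275 Y151.671 F3823
M5
G0 X0.000 Y0.000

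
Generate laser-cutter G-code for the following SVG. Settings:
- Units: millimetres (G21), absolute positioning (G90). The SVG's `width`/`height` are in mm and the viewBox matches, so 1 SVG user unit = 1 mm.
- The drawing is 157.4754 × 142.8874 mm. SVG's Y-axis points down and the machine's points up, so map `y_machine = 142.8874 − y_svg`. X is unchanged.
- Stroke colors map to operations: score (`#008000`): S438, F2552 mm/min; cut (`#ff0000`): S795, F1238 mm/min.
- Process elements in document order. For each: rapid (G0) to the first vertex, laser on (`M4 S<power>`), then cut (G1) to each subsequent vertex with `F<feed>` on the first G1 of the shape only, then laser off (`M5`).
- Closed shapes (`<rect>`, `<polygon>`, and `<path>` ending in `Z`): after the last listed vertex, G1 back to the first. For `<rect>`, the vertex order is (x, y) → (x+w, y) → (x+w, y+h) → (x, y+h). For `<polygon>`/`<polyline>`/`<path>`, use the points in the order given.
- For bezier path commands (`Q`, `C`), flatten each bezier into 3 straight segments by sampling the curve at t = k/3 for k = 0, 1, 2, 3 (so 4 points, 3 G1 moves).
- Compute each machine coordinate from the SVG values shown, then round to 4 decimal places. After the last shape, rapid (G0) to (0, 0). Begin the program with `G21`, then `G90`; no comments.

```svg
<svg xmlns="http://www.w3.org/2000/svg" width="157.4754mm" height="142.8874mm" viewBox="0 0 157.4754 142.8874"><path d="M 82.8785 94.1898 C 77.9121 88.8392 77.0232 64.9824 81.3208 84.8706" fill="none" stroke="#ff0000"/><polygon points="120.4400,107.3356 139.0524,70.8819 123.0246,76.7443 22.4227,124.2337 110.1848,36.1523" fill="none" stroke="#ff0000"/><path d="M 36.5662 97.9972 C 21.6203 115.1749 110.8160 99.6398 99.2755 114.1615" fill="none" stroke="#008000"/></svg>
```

G21
G90
G0 X82.8785 Y48.6976
M4 S795
G1 X79.3123 Y57.9113 F1238
G1 X78.7110 Y65.6289
G1 X81.3208 Y58.0168
M5
G0 X120.4400 Y35.5518
M4 S795
G1 X139.0524 Y72.0055 F1238
G1 X123.0246 Y66.1431
G1 X22.4227 Y18.6537
G1 X110.1848 Y106.7351
G1 X120.4400 Y35.5518
M5
G0 X36.5662 Y44.8902
M4 S438
G1 X48.7461 Y36.2920 F2552
G1 X84.8253 Y35.5535
G1 X99.2755 Y28.7259
M5
G0 X0.0000 Y0.0000

Since the viewBox matches the mm dimensions, user units are millimetres directly. The only transform is the Y-flip y_m = 142.8874 − y_svg.

Shape 1 is a cubic bezier drawn with `<path>`. Its stroke #ff0000 means cut at S795, F1238. After flipping Y the toolpath is (82.8785,48.6976) → (79.3123,57.9113) → (78.7110,65.6289) → (81.3208,58.0168).

Shape 2 is a closed polygon drawn with `<polygon>`. Its stroke #ff0000 means cut at S795, F1238. After flipping Y the toolpath is (120.4400,35.5518) → (139.0524,72.0055) → (123.0246,66.1431) → (22.4227,18.6537) → (110.1848,106.7351) → (120.4400,35.5518), returning to the start.

Shape 3 is a cubic bezier drawn with `<path>`. Its stroke #008000 means score at S438, F2552. After flipping Y the toolpath is (36.5662,44.8902) → (48.7461,36.2920) → (84.8253,35.5535) → (99.2755,28.7259).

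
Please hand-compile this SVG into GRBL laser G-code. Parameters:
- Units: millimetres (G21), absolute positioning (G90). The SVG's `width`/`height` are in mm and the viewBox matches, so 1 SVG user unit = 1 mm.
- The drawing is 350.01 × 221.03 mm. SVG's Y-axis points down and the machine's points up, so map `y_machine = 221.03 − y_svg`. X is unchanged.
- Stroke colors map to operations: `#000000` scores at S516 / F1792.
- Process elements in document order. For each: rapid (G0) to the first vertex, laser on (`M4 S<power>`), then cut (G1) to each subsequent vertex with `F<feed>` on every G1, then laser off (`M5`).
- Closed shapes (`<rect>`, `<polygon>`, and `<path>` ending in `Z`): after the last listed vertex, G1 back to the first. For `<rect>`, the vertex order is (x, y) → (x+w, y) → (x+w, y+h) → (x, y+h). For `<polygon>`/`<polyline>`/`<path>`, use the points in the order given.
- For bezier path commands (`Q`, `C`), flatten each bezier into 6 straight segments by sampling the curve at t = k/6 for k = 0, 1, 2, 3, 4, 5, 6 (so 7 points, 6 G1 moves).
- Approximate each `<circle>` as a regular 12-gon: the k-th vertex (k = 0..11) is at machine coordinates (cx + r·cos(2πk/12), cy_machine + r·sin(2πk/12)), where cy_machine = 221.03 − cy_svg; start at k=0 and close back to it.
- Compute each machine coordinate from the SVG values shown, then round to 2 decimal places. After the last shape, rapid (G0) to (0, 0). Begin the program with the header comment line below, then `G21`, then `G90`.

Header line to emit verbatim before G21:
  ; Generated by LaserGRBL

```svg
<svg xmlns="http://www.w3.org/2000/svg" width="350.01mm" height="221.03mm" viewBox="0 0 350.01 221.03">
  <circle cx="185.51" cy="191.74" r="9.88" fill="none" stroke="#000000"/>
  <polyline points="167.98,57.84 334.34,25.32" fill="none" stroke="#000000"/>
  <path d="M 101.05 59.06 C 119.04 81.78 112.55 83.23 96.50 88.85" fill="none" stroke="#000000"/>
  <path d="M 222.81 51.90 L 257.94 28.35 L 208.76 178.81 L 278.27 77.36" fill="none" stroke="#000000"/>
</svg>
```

1 u = 1 mm; y_m = 221.03 − y.

[1] `<circle>` circle, #000000→score S516 F1792: (195.39,29.29) → (194.07,34.23) → (190.45,37.85) → (185.51,39.17) → (180.57,37.85) → (176.95,34.23) → (175.63,29.29) → (176.95,24.35) → (180.57,20.73) → (185.51,19.41) → (190.45,20.73) → (194.07,24.35) → (195.39,29.29) (closed)

[2] `<polyline>` line segment, #000000→score S516 F1792: (167.98,163.19) → (334.34,195.71)

[3] `<path>` cubic bezier, #000000→score S516 F1792: (101.05,161.97) → (108.07,152.26) → (111.43,145.40) → (111.54,140.66) → (108.81,137.35) → (103.66,134.76) → (96.50,132.18)

[4] `<path>` open polyline, #000000→score S516 F1792: (222.81,169.13) → (257.94,192.68) → (208.76,42.22) → (278.27,143.67)

; Generated by LaserGRBL
G21
G90
G0 X195.39 Y29.29
M4 S516
G1 X194.07 Y34.23 F1792
G1 X190.45 Y37.85 F1792
G1 X185.51 Y39.17 F1792
G1 X180.57 Y37.85 F1792
G1 X176.95 Y34.23 F1792
G1 X175.63 Y29.29 F1792
G1 X176.95 Y24.35 F1792
G1 X180.57 Y20.73 F1792
G1 X185.51 Y19.41 F1792
G1 X190.45 Y20.73 F1792
G1 X194.07 Y24.35 F1792
G1 X195.39 Y29.29 F1792
M5
G0 X167.98 Y163.19
M4 S516
G1 X334.34 Y195.71 F1792
M5
G0 X101.05 Y161.97
M4 S516
G1 X108.07 Y152.26 F1792
G1 X111.43 Y145.40 F1792
G1 X111.54 Y140.66 F1792
G1 X108.81 Y137.35 F1792
G1 X103.66 Y134.76 F1792
G1 X96.50 Y132.18 F1792
M5
G0 X222.81 Y169.13
M4 S516
G1 X257.94 Y192.68 F1792
G1 X208.76 Y42.22 F1792
G1 X278.27 Y143.67 F1792
M5
G0 X0.00 Y0.00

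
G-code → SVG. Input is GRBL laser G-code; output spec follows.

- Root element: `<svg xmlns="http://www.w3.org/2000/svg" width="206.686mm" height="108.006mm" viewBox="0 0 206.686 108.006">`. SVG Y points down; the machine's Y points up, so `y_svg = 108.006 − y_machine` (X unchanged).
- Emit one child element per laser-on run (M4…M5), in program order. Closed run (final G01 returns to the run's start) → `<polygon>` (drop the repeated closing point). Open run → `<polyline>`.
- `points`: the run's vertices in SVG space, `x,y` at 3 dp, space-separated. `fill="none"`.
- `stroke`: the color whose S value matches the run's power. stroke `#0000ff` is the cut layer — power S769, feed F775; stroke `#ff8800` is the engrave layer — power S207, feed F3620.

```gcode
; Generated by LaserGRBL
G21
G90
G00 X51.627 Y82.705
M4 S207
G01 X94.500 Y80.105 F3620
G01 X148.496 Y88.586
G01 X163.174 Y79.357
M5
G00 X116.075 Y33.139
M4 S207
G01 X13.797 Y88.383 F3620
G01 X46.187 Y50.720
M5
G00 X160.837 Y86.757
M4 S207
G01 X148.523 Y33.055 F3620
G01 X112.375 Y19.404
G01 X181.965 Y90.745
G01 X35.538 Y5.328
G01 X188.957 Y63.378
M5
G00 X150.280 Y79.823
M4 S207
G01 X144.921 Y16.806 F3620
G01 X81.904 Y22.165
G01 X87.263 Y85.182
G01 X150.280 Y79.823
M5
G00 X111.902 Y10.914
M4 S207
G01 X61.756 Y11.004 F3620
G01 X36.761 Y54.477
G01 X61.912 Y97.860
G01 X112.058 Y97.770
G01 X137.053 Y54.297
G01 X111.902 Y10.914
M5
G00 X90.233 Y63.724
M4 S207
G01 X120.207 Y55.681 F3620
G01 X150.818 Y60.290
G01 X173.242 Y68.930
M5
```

Each laser-on run becomes one SVG element. Flip Y back into SVG space with y_svg = 108.006 − y_machine. Every run uses S207, so all elements get stroke `#ff8800` (engrave).

Run 1: The run is open, so emit a `<polyline>` with points (Y-flipped): 51.627,25.301 94.500,27.901 148.496,19.420 163.174,28.649.

Run 2: The run is open, so emit a `<polyline>` with points (Y-flipped): 116.075,74.867 13.797,19.623 46.187,57.286.

Run 3: The run is open, so emit a `<polyline>` with points (Y-flipped): 160.837,21.249 148.523,74.951 112.375,88.602 181.965,17.261 35.538,102.678 188.957,44.628.

Run 4: The run returns to its start, so emit a `<polygon>` with points (Y-flipped): 150.280,28.183 144.921,91.200 81.904,85.841 87.263,22.824.

Run 5: The run returns to its start, so emit a `<polygon>` with points (Y-flipped): 111.902,97.092 61.756,97.002 36.761,53.529 61.912,10.146 112.058,10.236 137.053,53.709.

Run 6: The run is open, so emit a `<polyline>` with points (Y-flipped): 90.233,44.282 120.207,52.325 150.818,47.716 173.242,39.076.

<svg xmlns="http://www.w3.org/2000/svg" width="206.686mm" height="108.006mm" viewBox="0 0 206.686 108.006">
  <polyline points="51.627,25.301 94.500,27.901 148.496,19.420 163.174,28.649" fill="none" stroke="#ff8800"/>
  <polyline points="116.075,74.867 13.797,19.623 46.187,57.286" fill="none" stroke="#ff8800"/>
  <polyline points="160.837,21.249 148.523,74.951 112.375,88.602 181.965,17.261 35.538,102.678 188.957,44.628" fill="none" stroke="#ff8800"/>
  <polygon points="150.280,28.183 144.921,91.200 81.904,85.841 87.263,22.824" fill="none" stroke="#ff8800"/>
  <polygon points="111.902,97.092 61.756,97.002 36.761,53.529 61.912,10.146 112.058,10.236 137.053,53.709" fill="none" stroke="#ff8800"/>
  <polyline points="90.233,44.282 120.207,52.325 150.818,47.716 173.242,39.076" fill="none" stroke="#ff8800"/>
</svg>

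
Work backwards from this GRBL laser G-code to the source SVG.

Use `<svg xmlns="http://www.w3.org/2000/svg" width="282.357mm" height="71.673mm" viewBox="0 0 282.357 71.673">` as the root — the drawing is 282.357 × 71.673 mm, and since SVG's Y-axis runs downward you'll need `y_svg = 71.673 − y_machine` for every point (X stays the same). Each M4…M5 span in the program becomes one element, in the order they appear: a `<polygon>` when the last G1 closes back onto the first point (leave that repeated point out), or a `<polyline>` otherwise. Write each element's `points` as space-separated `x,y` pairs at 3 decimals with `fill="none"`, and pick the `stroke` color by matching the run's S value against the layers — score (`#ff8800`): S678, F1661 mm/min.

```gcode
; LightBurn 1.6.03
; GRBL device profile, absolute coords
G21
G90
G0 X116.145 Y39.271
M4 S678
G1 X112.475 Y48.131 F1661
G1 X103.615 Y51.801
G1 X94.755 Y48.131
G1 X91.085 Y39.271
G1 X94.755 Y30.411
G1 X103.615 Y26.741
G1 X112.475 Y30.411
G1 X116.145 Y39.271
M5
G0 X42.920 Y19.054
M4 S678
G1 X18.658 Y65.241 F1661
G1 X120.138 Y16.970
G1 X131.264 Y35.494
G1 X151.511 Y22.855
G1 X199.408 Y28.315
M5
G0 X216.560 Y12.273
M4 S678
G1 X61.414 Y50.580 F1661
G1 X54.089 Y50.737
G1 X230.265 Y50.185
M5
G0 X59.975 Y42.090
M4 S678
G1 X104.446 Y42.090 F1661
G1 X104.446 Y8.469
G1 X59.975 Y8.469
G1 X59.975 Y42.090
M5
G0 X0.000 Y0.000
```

Each laser-on run becomes one SVG element. Flip Y back into SVG space with y_svg = 71.673 − y_machine. Every run uses S678, so all elements get stroke `#ff8800` (score).

Run 1: The run returns to its start, so emit a `<polygon>` with points (Y-flipped): 116.145,32.402 112.475,23.542 103.615,19.872 94.755,23.542 91.085,32.402 94.755,41.262 103.615,44.932 112.475,41.262.

Run 2: The run is open, so emit a `<polyline>` with points (Y-flipped): 42.920,52.619 18.658,6.432 120.138,54.703 131.264,36.179 151.511,48.818 199.408,43.358.

Run 3: The run is open, so emit a `<polyline>` with points (Y-flipped): 216.560,59.400 61.414,21.093 54.089,20.936 230.265,21.488.

Run 4: The run returns to its start, so emit a `<polygon>` with points (Y-flipped): 59.975,29.583 104.446,29.583 104.446,63.204 59.975,63.204.

<svg xmlns="http://www.w3.org/2000/svg" width="282.357mm" height="71.673mm" viewBox="0 0 282.357 71.673">
  <polygon points="116.145,32.402 112.475,23.542 103.615,19.872 94.755,23.542 91.085,32.402 94.755,41.262 103.615,44.932 112.475,41.262" fill="none" stroke="#ff8800"/>
  <polyline points="42.920,52.619 18.658,6.432 120.138,54.703 131.264,36.179 151.511,48.818 199.408,43.358" fill="none" stroke="#ff8800"/>
  <polyline points="216.560,59.400 61.414,21.093 54.089,20.936 230.265,21.488" fill="none" stroke="#ff8800"/>
  <polygon points="59.975,29.583 104.446,29.583 104.446,63.204 59.975,63.204" fill="none" stroke="#ff8800"/>
</svg>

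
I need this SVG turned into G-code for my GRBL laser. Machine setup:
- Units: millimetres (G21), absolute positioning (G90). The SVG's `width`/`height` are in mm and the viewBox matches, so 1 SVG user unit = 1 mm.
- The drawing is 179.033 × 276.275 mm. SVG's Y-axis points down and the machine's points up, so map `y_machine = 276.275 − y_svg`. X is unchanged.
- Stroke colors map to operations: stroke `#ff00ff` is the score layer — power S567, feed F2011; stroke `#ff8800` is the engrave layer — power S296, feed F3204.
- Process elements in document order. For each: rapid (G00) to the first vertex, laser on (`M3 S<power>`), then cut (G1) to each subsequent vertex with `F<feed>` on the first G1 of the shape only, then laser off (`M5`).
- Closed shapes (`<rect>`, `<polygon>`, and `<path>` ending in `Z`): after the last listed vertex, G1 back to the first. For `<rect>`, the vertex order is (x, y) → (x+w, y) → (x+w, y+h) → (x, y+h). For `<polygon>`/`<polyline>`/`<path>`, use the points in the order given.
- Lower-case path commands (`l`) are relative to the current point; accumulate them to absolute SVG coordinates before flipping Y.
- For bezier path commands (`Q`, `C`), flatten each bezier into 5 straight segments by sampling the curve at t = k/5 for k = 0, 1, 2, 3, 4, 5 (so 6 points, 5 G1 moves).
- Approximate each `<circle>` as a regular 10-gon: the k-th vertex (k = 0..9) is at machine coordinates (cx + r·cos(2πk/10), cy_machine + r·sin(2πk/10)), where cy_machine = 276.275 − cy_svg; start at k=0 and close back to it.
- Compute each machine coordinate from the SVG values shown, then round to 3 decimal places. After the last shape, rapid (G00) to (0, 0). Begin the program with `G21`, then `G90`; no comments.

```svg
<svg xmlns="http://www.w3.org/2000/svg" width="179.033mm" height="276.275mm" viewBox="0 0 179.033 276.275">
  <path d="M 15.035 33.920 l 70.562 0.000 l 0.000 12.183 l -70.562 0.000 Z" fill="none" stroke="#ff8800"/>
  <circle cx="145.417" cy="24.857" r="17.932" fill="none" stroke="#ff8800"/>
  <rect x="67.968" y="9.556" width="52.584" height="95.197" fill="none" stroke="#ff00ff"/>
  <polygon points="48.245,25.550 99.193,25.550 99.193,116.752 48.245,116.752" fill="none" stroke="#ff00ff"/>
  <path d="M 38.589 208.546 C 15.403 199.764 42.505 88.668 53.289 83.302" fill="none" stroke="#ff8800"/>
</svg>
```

G21
G90
G00 X15.035 Y242.355
M3 S296
G1 X85.597 Y242.355 F3204
G1 X85.597 Y230.172
G1 X15.035 Y230.172
G1 X15.035 Y242.355
M5
G00 X163.349 Y251.418
M3 S296
G1 X159.924 Y261.958 F3204
G1 X150.958 Y268.472
G1 X139.876 Y268.472
G1 X130.910 Y261.958
G1 X127.485 Y251.418
G1 X130.910 Y240.878
G1 X139.876 Y234.364
G1 X150.958 Y234.364
G1 X159.924 Y240.878
G1 X163.349 Y251.418
M5
G00 X67.968 Y266.719
M3 S567
G1 X120.552 Y266.719 F2011
G1 X120.552 Y171.522
G1 X67.968 Y171.522
G1 X67.968 Y266.719
M5
G00 X48.245 Y250.725
M3 S567
G1 X99.193 Y250.725 F2011
G1 X99.193 Y159.523
G1 X48.245 Y159.523
G1 X48.245 Y250.725
M5
G00 X38.589 Y67.729
M3 S296
G1 X30.179 Y83.612 F3204
G1 X30.641 Y114.063
G1 X36.778 Y149.098
G1 X45.393 Y178.730
G1 X53.289 Y192.973
M5
G00 X0.000 Y0.000

viewBox `0 0 179.033 276.275` with mm width/height → 1 unit = 1 mm. Flip: y_m = 276.275 − y_svg.

**Shape 1** — `<path>` rectangle, stroke `#ff8800` → engrave (S296, F3204). Machine vertices: (15.035,242.355) → (85.597,242.355) → (85.597,230.172) → (15.035,230.172) → (15.035,242.355). Closed: final G1 returns to the first vertex.

**Shape 2** — `<circle>` circle, stroke `#ff8800` → engrave (S296, F3204). Machine vertices: (163.349,251.418) → (159.924,261.958) → (150.958,268.472) → (139.876,268.472) → (130.910,261.958) → (127.485,251.418) → (130.910,240.878) → (139.876,234.364) → (150.958,234.364) → (159.924,240.878) → (163.349,251.418). Closed: final G1 returns to the first vertex.

**Shape 3** — `<rect>` rectangle, stroke `#ff00ff` → score (S567, F2011). Machine vertices: (67.968,266.719) → (120.552,266.719) → (120.552,171.522) → (67.968,171.522) → (67.968,266.719). Closed: final G1 returns to the first vertex.

**Shape 4** — `<polygon>` rectangle, stroke `#ff00ff` → score (S567, F2011). Machine vertices: (48.245,250.725) → (99.193,250.725) → (99.193,159.523) → (48.245,159.523) → (48.245,250.725). Closed: final G1 returns to the first vertex.

**Shape 5** — `<path>` cubic bezier, stroke `#ff8800` → engrave (S296, F3204). Control points (SVG): P0=(38.589,208.546), P1=(15.403,199.764), P2=(42.505,88.668), P3=(53.289,83.302); sampled at t=k/5. Machine vertices: (38.589,67.729) → (30.179,83.612) → (30.641,114.063) → (36.778,149.098) → (45.393,178.730) → (53.289,192.973). Open path.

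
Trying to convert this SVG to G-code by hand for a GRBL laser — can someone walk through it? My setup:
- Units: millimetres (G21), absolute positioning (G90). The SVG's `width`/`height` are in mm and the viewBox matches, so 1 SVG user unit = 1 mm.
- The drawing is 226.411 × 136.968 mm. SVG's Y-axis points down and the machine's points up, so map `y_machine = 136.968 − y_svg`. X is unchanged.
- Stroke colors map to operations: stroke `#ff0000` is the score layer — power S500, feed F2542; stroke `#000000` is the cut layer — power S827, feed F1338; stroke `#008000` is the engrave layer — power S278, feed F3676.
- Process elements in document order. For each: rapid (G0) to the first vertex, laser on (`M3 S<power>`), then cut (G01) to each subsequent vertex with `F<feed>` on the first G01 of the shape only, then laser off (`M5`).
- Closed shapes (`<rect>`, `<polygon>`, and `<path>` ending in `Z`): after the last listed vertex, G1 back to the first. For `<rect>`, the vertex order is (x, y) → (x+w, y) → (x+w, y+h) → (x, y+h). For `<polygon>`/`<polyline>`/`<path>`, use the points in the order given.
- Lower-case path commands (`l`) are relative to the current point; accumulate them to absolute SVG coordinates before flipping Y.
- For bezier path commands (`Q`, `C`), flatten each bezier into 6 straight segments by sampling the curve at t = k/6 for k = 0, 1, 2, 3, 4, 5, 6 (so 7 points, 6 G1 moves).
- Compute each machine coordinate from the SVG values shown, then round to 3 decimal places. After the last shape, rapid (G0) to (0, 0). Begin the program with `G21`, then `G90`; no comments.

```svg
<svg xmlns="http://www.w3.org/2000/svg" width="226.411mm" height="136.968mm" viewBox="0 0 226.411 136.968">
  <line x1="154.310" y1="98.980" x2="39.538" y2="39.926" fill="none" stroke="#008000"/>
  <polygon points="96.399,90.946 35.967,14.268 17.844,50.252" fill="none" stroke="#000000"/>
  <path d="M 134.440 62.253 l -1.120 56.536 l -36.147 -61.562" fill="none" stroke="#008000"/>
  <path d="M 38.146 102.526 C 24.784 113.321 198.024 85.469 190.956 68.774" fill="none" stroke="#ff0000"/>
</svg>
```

G21
G90
G0 X154.310 Y37.988
M3 S278
G01 X39.538 Y97.042 F3676
M5
G0 X96.399 Y46.022
M3 S827
G01 X35.967 Y122.700 F1338
G01 X17.844 Y86.716
G01 X96.399 Y46.022
M5
G0 X134.440 Y74.715
M3 S278
G01 X133.320 Y18.179 F3676
G01 X97.173 Y79.741
M5
G0 X38.146 Y34.442
M3 S500
G01 X45.317 Y32.035 F2542
G01 X73.395 Y34.685
G01 X112.191 Y41.009
G01 X151.511 Y49.625
G01 X181.163 Y59.147
G01 X190.956 Y68.194
M5
G0 X0.000 Y0.000

1 u = 1 mm; y_m = 136.968 − y.

[1] `<line>` line segment, #008000→engrave S278 F3676: (154.310,37.988) → (39.538,97.042)

[2] `<polygon>` closed polygon, #000000→cut S827 F1338: (96.399,46.022) → (35.967,122.700) → (17.844,86.716) → (96.399,46.022) (closed)

[3] `<path>` open polyline, #008000→engrave S278 F3676: (134.440,74.715) → (133.320,18.179) → (97.173,79.741)

[4] `<path>` cubic bezier, #ff0000→score S500 F2542: (38.146,34.442) → (45.317,32.035) → (73.395,34.685) → (112.191,41.009) → (151.511,49.625) → (181.163,59.147) → (190.956,68.194)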